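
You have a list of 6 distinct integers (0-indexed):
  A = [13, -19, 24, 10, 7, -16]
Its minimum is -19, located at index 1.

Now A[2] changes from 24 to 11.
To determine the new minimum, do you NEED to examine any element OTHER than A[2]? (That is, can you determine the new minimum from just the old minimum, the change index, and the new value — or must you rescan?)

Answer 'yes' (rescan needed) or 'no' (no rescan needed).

Answer: no

Derivation:
Old min = -19 at index 1
Change at index 2: 24 -> 11
Index 2 was NOT the min. New min = min(-19, 11). No rescan of other elements needed.
Needs rescan: no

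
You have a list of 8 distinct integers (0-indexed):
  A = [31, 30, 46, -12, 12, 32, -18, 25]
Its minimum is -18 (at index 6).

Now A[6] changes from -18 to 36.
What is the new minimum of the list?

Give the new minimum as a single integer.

Old min = -18 (at index 6)
Change: A[6] -18 -> 36
Changed element WAS the min. Need to check: is 36 still <= all others?
  Min of remaining elements: -12
  New min = min(36, -12) = -12

Answer: -12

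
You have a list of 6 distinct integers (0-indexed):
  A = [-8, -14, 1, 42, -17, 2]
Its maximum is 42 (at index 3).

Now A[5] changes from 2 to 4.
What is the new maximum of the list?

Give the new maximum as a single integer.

Answer: 42

Derivation:
Old max = 42 (at index 3)
Change: A[5] 2 -> 4
Changed element was NOT the old max.
  New max = max(old_max, new_val) = max(42, 4) = 42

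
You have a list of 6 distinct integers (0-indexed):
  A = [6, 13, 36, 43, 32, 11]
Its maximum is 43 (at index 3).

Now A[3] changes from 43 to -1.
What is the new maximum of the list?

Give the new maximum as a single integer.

Answer: 36

Derivation:
Old max = 43 (at index 3)
Change: A[3] 43 -> -1
Changed element WAS the max -> may need rescan.
  Max of remaining elements: 36
  New max = max(-1, 36) = 36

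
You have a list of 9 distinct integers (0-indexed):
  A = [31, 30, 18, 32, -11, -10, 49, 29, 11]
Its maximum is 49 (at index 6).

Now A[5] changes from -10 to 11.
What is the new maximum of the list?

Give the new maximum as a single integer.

Old max = 49 (at index 6)
Change: A[5] -10 -> 11
Changed element was NOT the old max.
  New max = max(old_max, new_val) = max(49, 11) = 49

Answer: 49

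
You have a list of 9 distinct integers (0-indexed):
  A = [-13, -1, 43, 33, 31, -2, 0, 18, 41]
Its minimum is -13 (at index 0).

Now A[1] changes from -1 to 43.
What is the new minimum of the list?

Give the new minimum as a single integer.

Old min = -13 (at index 0)
Change: A[1] -1 -> 43
Changed element was NOT the old min.
  New min = min(old_min, new_val) = min(-13, 43) = -13

Answer: -13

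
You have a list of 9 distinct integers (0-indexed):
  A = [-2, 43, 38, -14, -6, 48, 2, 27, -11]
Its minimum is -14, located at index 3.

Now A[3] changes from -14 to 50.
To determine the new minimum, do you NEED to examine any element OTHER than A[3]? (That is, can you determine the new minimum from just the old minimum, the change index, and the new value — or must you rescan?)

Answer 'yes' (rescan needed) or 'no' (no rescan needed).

Old min = -14 at index 3
Change at index 3: -14 -> 50
Index 3 WAS the min and new value 50 > old min -14. Must rescan other elements to find the new min.
Needs rescan: yes

Answer: yes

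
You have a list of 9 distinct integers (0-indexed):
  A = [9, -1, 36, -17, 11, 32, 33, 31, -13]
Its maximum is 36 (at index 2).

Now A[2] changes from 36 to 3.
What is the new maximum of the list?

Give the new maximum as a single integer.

Answer: 33

Derivation:
Old max = 36 (at index 2)
Change: A[2] 36 -> 3
Changed element WAS the max -> may need rescan.
  Max of remaining elements: 33
  New max = max(3, 33) = 33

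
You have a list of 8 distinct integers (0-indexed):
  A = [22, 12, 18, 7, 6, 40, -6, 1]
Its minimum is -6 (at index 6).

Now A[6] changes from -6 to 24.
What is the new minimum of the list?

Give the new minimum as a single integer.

Answer: 1

Derivation:
Old min = -6 (at index 6)
Change: A[6] -6 -> 24
Changed element WAS the min. Need to check: is 24 still <= all others?
  Min of remaining elements: 1
  New min = min(24, 1) = 1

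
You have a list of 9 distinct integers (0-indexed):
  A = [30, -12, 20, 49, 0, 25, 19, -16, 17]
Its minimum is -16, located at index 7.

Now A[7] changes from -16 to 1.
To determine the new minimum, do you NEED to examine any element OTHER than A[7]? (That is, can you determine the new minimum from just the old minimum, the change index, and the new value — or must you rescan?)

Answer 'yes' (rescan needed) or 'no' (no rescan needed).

Answer: yes

Derivation:
Old min = -16 at index 7
Change at index 7: -16 -> 1
Index 7 WAS the min and new value 1 > old min -16. Must rescan other elements to find the new min.
Needs rescan: yes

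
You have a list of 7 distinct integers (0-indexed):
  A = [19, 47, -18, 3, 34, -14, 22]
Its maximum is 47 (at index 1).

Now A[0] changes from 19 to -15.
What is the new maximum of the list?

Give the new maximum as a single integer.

Answer: 47

Derivation:
Old max = 47 (at index 1)
Change: A[0] 19 -> -15
Changed element was NOT the old max.
  New max = max(old_max, new_val) = max(47, -15) = 47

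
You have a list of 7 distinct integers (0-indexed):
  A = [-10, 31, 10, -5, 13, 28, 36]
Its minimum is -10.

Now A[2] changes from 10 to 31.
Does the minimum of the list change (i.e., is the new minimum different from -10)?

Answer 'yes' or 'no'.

Old min = -10
Change: A[2] 10 -> 31
Changed element was NOT the min; min changes only if 31 < -10.
New min = -10; changed? no

Answer: no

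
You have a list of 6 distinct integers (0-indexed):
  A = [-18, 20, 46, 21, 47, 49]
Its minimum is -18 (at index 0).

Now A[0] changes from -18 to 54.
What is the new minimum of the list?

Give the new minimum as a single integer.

Old min = -18 (at index 0)
Change: A[0] -18 -> 54
Changed element WAS the min. Need to check: is 54 still <= all others?
  Min of remaining elements: 20
  New min = min(54, 20) = 20

Answer: 20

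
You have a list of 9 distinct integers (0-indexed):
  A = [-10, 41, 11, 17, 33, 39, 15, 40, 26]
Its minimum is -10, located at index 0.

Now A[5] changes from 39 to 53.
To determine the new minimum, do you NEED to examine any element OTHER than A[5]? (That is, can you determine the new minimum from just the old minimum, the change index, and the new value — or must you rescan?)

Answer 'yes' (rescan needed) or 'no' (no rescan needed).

Old min = -10 at index 0
Change at index 5: 39 -> 53
Index 5 was NOT the min. New min = min(-10, 53). No rescan of other elements needed.
Needs rescan: no

Answer: no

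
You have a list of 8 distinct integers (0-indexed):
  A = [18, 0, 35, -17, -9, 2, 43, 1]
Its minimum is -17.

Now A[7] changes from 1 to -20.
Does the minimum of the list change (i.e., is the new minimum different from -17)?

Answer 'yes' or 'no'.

Answer: yes

Derivation:
Old min = -17
Change: A[7] 1 -> -20
Changed element was NOT the min; min changes only if -20 < -17.
New min = -20; changed? yes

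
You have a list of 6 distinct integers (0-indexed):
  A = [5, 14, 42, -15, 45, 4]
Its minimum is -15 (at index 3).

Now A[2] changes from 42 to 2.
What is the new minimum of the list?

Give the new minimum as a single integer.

Answer: -15

Derivation:
Old min = -15 (at index 3)
Change: A[2] 42 -> 2
Changed element was NOT the old min.
  New min = min(old_min, new_val) = min(-15, 2) = -15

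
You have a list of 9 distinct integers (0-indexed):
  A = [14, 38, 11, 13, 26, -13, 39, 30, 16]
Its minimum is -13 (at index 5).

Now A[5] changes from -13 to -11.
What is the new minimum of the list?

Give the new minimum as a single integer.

Old min = -13 (at index 5)
Change: A[5] -13 -> -11
Changed element WAS the min. Need to check: is -11 still <= all others?
  Min of remaining elements: 11
  New min = min(-11, 11) = -11

Answer: -11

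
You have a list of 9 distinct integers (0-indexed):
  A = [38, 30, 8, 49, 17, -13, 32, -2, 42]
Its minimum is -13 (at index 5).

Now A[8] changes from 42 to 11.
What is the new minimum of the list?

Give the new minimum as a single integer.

Old min = -13 (at index 5)
Change: A[8] 42 -> 11
Changed element was NOT the old min.
  New min = min(old_min, new_val) = min(-13, 11) = -13

Answer: -13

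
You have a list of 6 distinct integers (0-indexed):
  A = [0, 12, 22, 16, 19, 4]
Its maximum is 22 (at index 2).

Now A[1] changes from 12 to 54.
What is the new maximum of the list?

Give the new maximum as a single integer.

Old max = 22 (at index 2)
Change: A[1] 12 -> 54
Changed element was NOT the old max.
  New max = max(old_max, new_val) = max(22, 54) = 54

Answer: 54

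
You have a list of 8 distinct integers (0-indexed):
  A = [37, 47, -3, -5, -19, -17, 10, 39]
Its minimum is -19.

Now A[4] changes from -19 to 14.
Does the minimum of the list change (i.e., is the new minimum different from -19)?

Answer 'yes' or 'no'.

Answer: yes

Derivation:
Old min = -19
Change: A[4] -19 -> 14
Changed element was the min; new min must be rechecked.
New min = -17; changed? yes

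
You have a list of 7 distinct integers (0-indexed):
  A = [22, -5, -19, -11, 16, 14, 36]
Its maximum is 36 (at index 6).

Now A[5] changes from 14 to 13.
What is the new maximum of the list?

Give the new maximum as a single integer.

Old max = 36 (at index 6)
Change: A[5] 14 -> 13
Changed element was NOT the old max.
  New max = max(old_max, new_val) = max(36, 13) = 36

Answer: 36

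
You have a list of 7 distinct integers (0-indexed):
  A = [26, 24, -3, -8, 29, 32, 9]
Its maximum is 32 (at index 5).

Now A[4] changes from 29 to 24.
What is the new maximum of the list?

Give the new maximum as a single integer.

Old max = 32 (at index 5)
Change: A[4] 29 -> 24
Changed element was NOT the old max.
  New max = max(old_max, new_val) = max(32, 24) = 32

Answer: 32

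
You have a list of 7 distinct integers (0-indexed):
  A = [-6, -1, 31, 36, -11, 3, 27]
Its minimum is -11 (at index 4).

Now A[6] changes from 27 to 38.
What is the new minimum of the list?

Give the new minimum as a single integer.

Old min = -11 (at index 4)
Change: A[6] 27 -> 38
Changed element was NOT the old min.
  New min = min(old_min, new_val) = min(-11, 38) = -11

Answer: -11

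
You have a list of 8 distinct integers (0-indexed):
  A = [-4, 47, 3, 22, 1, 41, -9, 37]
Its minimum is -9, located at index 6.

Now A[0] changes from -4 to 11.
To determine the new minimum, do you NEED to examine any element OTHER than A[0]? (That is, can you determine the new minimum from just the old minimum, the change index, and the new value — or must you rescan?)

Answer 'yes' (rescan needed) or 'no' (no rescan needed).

Old min = -9 at index 6
Change at index 0: -4 -> 11
Index 0 was NOT the min. New min = min(-9, 11). No rescan of other elements needed.
Needs rescan: no

Answer: no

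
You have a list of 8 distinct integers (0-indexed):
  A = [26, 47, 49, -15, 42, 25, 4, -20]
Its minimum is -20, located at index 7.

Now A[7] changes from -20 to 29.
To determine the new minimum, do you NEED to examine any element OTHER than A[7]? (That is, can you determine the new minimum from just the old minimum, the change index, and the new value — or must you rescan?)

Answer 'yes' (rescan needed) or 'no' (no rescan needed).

Answer: yes

Derivation:
Old min = -20 at index 7
Change at index 7: -20 -> 29
Index 7 WAS the min and new value 29 > old min -20. Must rescan other elements to find the new min.
Needs rescan: yes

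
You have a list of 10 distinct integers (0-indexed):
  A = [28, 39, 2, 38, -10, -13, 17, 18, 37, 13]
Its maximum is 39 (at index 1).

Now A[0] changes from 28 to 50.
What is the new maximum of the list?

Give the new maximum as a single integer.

Answer: 50

Derivation:
Old max = 39 (at index 1)
Change: A[0] 28 -> 50
Changed element was NOT the old max.
  New max = max(old_max, new_val) = max(39, 50) = 50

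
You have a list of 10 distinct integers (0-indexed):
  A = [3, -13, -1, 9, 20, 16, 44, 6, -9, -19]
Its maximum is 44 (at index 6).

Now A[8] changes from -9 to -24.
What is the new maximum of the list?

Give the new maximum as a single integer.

Answer: 44

Derivation:
Old max = 44 (at index 6)
Change: A[8] -9 -> -24
Changed element was NOT the old max.
  New max = max(old_max, new_val) = max(44, -24) = 44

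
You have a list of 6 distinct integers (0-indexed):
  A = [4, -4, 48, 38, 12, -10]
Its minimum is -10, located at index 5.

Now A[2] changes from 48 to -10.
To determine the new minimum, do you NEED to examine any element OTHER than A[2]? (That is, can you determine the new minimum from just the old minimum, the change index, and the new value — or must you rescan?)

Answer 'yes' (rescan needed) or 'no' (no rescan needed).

Old min = -10 at index 5
Change at index 2: 48 -> -10
Index 2 was NOT the min. New min = min(-10, -10). No rescan of other elements needed.
Needs rescan: no

Answer: no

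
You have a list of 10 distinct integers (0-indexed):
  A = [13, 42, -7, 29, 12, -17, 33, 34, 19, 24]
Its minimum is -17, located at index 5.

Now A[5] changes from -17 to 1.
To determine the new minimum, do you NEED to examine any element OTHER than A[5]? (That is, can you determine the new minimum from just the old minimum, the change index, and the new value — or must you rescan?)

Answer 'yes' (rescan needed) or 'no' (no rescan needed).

Answer: yes

Derivation:
Old min = -17 at index 5
Change at index 5: -17 -> 1
Index 5 WAS the min and new value 1 > old min -17. Must rescan other elements to find the new min.
Needs rescan: yes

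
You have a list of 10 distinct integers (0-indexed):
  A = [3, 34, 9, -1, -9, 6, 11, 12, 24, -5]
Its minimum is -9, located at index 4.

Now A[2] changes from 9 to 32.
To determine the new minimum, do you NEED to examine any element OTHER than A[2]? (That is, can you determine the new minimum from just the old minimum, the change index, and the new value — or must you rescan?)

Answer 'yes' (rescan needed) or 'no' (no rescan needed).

Answer: no

Derivation:
Old min = -9 at index 4
Change at index 2: 9 -> 32
Index 2 was NOT the min. New min = min(-9, 32). No rescan of other elements needed.
Needs rescan: no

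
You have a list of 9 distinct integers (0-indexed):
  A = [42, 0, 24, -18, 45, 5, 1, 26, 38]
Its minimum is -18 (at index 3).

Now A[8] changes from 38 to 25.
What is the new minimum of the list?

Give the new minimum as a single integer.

Old min = -18 (at index 3)
Change: A[8] 38 -> 25
Changed element was NOT the old min.
  New min = min(old_min, new_val) = min(-18, 25) = -18

Answer: -18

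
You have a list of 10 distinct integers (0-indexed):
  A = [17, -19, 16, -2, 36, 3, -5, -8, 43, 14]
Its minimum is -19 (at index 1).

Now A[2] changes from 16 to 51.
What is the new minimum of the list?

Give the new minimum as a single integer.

Answer: -19

Derivation:
Old min = -19 (at index 1)
Change: A[2] 16 -> 51
Changed element was NOT the old min.
  New min = min(old_min, new_val) = min(-19, 51) = -19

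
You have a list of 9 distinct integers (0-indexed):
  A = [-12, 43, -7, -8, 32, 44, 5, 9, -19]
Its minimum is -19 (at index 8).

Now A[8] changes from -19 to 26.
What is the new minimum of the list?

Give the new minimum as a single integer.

Answer: -12

Derivation:
Old min = -19 (at index 8)
Change: A[8] -19 -> 26
Changed element WAS the min. Need to check: is 26 still <= all others?
  Min of remaining elements: -12
  New min = min(26, -12) = -12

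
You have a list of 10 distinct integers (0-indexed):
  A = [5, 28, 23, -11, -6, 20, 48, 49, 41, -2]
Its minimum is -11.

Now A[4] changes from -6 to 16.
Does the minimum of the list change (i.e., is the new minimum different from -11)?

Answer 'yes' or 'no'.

Answer: no

Derivation:
Old min = -11
Change: A[4] -6 -> 16
Changed element was NOT the min; min changes only if 16 < -11.
New min = -11; changed? no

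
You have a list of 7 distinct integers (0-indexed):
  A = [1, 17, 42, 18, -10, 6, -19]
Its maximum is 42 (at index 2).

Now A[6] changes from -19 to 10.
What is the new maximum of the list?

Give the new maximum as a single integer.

Old max = 42 (at index 2)
Change: A[6] -19 -> 10
Changed element was NOT the old max.
  New max = max(old_max, new_val) = max(42, 10) = 42

Answer: 42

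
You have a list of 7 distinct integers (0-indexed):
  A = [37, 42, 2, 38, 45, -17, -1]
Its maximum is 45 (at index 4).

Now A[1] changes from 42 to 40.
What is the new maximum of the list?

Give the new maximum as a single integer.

Answer: 45

Derivation:
Old max = 45 (at index 4)
Change: A[1] 42 -> 40
Changed element was NOT the old max.
  New max = max(old_max, new_val) = max(45, 40) = 45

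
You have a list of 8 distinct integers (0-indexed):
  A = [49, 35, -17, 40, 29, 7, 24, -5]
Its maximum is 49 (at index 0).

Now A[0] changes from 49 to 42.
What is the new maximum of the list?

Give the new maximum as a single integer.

Answer: 42

Derivation:
Old max = 49 (at index 0)
Change: A[0] 49 -> 42
Changed element WAS the max -> may need rescan.
  Max of remaining elements: 40
  New max = max(42, 40) = 42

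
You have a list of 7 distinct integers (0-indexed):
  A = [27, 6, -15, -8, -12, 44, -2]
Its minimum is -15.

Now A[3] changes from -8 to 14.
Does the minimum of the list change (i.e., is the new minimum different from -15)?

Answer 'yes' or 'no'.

Old min = -15
Change: A[3] -8 -> 14
Changed element was NOT the min; min changes only if 14 < -15.
New min = -15; changed? no

Answer: no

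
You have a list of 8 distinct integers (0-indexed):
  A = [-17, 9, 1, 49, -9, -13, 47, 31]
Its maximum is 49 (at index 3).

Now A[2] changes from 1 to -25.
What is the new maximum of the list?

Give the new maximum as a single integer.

Old max = 49 (at index 3)
Change: A[2] 1 -> -25
Changed element was NOT the old max.
  New max = max(old_max, new_val) = max(49, -25) = 49

Answer: 49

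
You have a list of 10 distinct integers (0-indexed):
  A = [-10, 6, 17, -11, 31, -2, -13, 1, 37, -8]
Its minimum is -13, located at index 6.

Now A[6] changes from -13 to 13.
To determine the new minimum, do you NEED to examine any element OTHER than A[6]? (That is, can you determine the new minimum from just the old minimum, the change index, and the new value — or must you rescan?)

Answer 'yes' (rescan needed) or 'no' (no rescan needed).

Old min = -13 at index 6
Change at index 6: -13 -> 13
Index 6 WAS the min and new value 13 > old min -13. Must rescan other elements to find the new min.
Needs rescan: yes

Answer: yes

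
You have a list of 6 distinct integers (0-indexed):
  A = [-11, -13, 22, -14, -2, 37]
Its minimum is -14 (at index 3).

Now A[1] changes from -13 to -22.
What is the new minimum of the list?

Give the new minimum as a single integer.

Answer: -22

Derivation:
Old min = -14 (at index 3)
Change: A[1] -13 -> -22
Changed element was NOT the old min.
  New min = min(old_min, new_val) = min(-14, -22) = -22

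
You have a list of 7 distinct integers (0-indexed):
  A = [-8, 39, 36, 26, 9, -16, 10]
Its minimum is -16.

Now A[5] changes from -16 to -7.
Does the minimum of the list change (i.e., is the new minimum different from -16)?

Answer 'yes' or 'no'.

Answer: yes

Derivation:
Old min = -16
Change: A[5] -16 -> -7
Changed element was the min; new min must be rechecked.
New min = -8; changed? yes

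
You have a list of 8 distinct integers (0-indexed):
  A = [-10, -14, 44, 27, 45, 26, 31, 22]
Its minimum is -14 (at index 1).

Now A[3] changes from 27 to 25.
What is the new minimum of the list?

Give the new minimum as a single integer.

Answer: -14

Derivation:
Old min = -14 (at index 1)
Change: A[3] 27 -> 25
Changed element was NOT the old min.
  New min = min(old_min, new_val) = min(-14, 25) = -14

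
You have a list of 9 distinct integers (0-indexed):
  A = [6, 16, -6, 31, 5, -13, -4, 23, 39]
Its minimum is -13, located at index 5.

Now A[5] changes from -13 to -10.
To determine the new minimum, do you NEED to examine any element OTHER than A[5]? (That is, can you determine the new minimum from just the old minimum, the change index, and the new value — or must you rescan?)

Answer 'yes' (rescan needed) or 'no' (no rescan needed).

Answer: yes

Derivation:
Old min = -13 at index 5
Change at index 5: -13 -> -10
Index 5 WAS the min and new value -10 > old min -13. Must rescan other elements to find the new min.
Needs rescan: yes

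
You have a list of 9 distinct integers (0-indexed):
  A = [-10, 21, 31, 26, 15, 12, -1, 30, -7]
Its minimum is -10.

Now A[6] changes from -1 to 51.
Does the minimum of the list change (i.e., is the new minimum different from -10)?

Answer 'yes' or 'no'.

Answer: no

Derivation:
Old min = -10
Change: A[6] -1 -> 51
Changed element was NOT the min; min changes only if 51 < -10.
New min = -10; changed? no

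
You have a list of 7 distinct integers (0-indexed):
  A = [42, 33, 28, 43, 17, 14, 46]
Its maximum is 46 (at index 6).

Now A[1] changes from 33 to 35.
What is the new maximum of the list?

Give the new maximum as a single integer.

Answer: 46

Derivation:
Old max = 46 (at index 6)
Change: A[1] 33 -> 35
Changed element was NOT the old max.
  New max = max(old_max, new_val) = max(46, 35) = 46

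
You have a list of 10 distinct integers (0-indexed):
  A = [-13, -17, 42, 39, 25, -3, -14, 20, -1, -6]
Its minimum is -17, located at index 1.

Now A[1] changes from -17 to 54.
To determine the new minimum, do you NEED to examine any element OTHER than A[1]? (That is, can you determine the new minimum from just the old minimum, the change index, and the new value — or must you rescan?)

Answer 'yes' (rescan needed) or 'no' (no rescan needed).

Answer: yes

Derivation:
Old min = -17 at index 1
Change at index 1: -17 -> 54
Index 1 WAS the min and new value 54 > old min -17. Must rescan other elements to find the new min.
Needs rescan: yes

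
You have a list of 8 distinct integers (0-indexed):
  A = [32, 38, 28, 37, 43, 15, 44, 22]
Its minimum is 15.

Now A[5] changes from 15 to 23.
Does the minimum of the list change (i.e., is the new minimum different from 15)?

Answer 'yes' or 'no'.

Old min = 15
Change: A[5] 15 -> 23
Changed element was the min; new min must be rechecked.
New min = 22; changed? yes

Answer: yes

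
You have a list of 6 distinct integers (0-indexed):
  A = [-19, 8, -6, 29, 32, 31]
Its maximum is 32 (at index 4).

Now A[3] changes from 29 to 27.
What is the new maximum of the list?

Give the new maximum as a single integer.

Answer: 32

Derivation:
Old max = 32 (at index 4)
Change: A[3] 29 -> 27
Changed element was NOT the old max.
  New max = max(old_max, new_val) = max(32, 27) = 32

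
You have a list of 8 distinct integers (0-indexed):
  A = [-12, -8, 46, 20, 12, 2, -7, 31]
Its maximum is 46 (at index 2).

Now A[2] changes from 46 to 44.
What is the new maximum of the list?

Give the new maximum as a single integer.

Answer: 44

Derivation:
Old max = 46 (at index 2)
Change: A[2] 46 -> 44
Changed element WAS the max -> may need rescan.
  Max of remaining elements: 31
  New max = max(44, 31) = 44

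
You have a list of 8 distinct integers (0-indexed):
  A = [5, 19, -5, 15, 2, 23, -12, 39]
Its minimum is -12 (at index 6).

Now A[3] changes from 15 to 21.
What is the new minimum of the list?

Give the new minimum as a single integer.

Answer: -12

Derivation:
Old min = -12 (at index 6)
Change: A[3] 15 -> 21
Changed element was NOT the old min.
  New min = min(old_min, new_val) = min(-12, 21) = -12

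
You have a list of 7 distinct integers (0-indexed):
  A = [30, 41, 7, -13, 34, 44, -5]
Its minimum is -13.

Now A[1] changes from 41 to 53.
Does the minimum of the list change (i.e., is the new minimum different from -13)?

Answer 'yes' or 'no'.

Old min = -13
Change: A[1] 41 -> 53
Changed element was NOT the min; min changes only if 53 < -13.
New min = -13; changed? no

Answer: no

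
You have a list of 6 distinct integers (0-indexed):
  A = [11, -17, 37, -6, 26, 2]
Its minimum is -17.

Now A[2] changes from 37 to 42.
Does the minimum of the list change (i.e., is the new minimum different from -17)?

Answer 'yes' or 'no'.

Old min = -17
Change: A[2] 37 -> 42
Changed element was NOT the min; min changes only if 42 < -17.
New min = -17; changed? no

Answer: no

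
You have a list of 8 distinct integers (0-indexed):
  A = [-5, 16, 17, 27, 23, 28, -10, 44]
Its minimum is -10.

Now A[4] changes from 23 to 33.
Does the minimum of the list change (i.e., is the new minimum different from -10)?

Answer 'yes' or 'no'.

Answer: no

Derivation:
Old min = -10
Change: A[4] 23 -> 33
Changed element was NOT the min; min changes only if 33 < -10.
New min = -10; changed? no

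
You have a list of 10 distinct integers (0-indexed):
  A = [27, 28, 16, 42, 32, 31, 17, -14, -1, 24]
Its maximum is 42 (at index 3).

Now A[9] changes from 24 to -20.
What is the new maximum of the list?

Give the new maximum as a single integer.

Answer: 42

Derivation:
Old max = 42 (at index 3)
Change: A[9] 24 -> -20
Changed element was NOT the old max.
  New max = max(old_max, new_val) = max(42, -20) = 42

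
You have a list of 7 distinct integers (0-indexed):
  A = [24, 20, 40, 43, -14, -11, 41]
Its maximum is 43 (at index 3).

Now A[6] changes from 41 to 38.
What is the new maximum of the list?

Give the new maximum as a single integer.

Answer: 43

Derivation:
Old max = 43 (at index 3)
Change: A[6] 41 -> 38
Changed element was NOT the old max.
  New max = max(old_max, new_val) = max(43, 38) = 43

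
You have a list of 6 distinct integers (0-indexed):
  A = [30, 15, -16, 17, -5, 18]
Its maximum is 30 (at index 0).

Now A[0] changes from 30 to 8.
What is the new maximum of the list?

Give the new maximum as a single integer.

Old max = 30 (at index 0)
Change: A[0] 30 -> 8
Changed element WAS the max -> may need rescan.
  Max of remaining elements: 18
  New max = max(8, 18) = 18

Answer: 18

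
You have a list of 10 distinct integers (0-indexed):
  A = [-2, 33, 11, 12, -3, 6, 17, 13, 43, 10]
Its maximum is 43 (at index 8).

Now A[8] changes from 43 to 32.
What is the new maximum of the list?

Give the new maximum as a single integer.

Answer: 33

Derivation:
Old max = 43 (at index 8)
Change: A[8] 43 -> 32
Changed element WAS the max -> may need rescan.
  Max of remaining elements: 33
  New max = max(32, 33) = 33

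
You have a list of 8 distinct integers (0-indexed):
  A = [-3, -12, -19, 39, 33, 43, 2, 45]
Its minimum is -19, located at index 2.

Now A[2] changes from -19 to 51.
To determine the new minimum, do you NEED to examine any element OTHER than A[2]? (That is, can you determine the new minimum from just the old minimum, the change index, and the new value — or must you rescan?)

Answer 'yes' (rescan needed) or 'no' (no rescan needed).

Old min = -19 at index 2
Change at index 2: -19 -> 51
Index 2 WAS the min and new value 51 > old min -19. Must rescan other elements to find the new min.
Needs rescan: yes

Answer: yes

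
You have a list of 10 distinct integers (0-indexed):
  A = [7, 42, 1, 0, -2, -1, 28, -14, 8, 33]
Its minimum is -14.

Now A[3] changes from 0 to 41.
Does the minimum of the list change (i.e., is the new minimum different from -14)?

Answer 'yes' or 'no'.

Old min = -14
Change: A[3] 0 -> 41
Changed element was NOT the min; min changes only if 41 < -14.
New min = -14; changed? no

Answer: no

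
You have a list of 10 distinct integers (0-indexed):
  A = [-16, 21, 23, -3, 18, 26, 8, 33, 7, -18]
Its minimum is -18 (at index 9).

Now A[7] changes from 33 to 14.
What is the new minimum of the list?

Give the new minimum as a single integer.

Answer: -18

Derivation:
Old min = -18 (at index 9)
Change: A[7] 33 -> 14
Changed element was NOT the old min.
  New min = min(old_min, new_val) = min(-18, 14) = -18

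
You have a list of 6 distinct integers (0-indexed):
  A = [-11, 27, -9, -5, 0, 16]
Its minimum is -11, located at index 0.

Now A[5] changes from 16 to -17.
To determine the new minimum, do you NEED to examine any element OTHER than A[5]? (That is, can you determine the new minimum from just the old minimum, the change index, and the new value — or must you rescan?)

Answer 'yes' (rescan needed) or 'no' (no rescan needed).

Answer: no

Derivation:
Old min = -11 at index 0
Change at index 5: 16 -> -17
Index 5 was NOT the min. New min = min(-11, -17). No rescan of other elements needed.
Needs rescan: no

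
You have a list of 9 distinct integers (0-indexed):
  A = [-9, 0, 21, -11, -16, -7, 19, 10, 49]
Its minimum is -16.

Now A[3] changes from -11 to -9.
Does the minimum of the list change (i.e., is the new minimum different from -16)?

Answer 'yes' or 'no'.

Old min = -16
Change: A[3] -11 -> -9
Changed element was NOT the min; min changes only if -9 < -16.
New min = -16; changed? no

Answer: no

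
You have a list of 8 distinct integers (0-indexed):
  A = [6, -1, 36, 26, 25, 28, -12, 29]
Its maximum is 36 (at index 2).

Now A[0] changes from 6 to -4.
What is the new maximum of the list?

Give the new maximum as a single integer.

Old max = 36 (at index 2)
Change: A[0] 6 -> -4
Changed element was NOT the old max.
  New max = max(old_max, new_val) = max(36, -4) = 36

Answer: 36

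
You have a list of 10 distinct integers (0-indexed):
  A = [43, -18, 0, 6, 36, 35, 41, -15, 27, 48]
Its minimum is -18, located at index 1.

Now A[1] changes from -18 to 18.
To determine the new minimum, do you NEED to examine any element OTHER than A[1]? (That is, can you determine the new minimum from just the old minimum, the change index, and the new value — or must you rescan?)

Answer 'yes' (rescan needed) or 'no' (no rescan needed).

Old min = -18 at index 1
Change at index 1: -18 -> 18
Index 1 WAS the min and new value 18 > old min -18. Must rescan other elements to find the new min.
Needs rescan: yes

Answer: yes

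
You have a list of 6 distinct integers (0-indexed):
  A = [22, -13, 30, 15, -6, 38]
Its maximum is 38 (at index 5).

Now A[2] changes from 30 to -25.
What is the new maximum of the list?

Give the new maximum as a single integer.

Answer: 38

Derivation:
Old max = 38 (at index 5)
Change: A[2] 30 -> -25
Changed element was NOT the old max.
  New max = max(old_max, new_val) = max(38, -25) = 38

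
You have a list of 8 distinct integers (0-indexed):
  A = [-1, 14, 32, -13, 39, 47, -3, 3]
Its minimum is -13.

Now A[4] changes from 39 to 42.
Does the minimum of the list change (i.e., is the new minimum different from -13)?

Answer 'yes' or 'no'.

Old min = -13
Change: A[4] 39 -> 42
Changed element was NOT the min; min changes only if 42 < -13.
New min = -13; changed? no

Answer: no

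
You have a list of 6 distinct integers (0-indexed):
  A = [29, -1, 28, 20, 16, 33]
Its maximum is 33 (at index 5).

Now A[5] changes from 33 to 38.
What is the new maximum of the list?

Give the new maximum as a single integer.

Old max = 33 (at index 5)
Change: A[5] 33 -> 38
Changed element WAS the max -> may need rescan.
  Max of remaining elements: 29
  New max = max(38, 29) = 38

Answer: 38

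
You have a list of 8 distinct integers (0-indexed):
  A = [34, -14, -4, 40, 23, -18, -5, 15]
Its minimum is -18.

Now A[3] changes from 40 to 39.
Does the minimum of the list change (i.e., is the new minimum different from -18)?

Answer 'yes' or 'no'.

Old min = -18
Change: A[3] 40 -> 39
Changed element was NOT the min; min changes only if 39 < -18.
New min = -18; changed? no

Answer: no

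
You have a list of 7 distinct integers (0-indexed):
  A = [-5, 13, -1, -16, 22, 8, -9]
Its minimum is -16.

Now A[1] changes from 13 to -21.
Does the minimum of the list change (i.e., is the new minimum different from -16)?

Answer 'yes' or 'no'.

Old min = -16
Change: A[1] 13 -> -21
Changed element was NOT the min; min changes only if -21 < -16.
New min = -21; changed? yes

Answer: yes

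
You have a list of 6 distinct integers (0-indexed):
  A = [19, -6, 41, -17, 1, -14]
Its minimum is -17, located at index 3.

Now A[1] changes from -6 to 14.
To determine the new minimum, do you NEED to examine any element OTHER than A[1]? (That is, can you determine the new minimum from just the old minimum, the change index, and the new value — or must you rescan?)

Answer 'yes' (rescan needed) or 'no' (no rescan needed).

Old min = -17 at index 3
Change at index 1: -6 -> 14
Index 1 was NOT the min. New min = min(-17, 14). No rescan of other elements needed.
Needs rescan: no

Answer: no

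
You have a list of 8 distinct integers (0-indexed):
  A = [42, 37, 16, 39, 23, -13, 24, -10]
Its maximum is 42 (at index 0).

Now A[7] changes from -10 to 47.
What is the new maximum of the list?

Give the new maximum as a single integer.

Answer: 47

Derivation:
Old max = 42 (at index 0)
Change: A[7] -10 -> 47
Changed element was NOT the old max.
  New max = max(old_max, new_val) = max(42, 47) = 47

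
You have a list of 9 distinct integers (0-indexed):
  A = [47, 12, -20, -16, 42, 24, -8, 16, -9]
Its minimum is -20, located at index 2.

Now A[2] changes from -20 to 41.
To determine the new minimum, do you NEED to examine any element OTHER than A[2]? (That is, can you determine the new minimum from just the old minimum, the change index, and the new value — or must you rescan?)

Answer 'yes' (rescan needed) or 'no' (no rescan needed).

Answer: yes

Derivation:
Old min = -20 at index 2
Change at index 2: -20 -> 41
Index 2 WAS the min and new value 41 > old min -20. Must rescan other elements to find the new min.
Needs rescan: yes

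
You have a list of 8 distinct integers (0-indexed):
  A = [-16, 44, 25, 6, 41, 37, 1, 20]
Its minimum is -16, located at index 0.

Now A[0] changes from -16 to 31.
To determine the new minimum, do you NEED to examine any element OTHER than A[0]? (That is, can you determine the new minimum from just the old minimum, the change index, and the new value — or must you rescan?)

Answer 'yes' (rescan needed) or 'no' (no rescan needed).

Answer: yes

Derivation:
Old min = -16 at index 0
Change at index 0: -16 -> 31
Index 0 WAS the min and new value 31 > old min -16. Must rescan other elements to find the new min.
Needs rescan: yes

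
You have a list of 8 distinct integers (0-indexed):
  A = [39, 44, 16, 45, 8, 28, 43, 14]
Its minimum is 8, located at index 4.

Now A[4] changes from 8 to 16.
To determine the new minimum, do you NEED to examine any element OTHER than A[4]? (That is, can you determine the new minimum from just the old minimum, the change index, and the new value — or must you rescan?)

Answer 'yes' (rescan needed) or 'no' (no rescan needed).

Answer: yes

Derivation:
Old min = 8 at index 4
Change at index 4: 8 -> 16
Index 4 WAS the min and new value 16 > old min 8. Must rescan other elements to find the new min.
Needs rescan: yes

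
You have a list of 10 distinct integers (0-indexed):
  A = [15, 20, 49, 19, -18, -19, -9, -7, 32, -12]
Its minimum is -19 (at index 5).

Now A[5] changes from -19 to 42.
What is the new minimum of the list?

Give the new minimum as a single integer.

Answer: -18

Derivation:
Old min = -19 (at index 5)
Change: A[5] -19 -> 42
Changed element WAS the min. Need to check: is 42 still <= all others?
  Min of remaining elements: -18
  New min = min(42, -18) = -18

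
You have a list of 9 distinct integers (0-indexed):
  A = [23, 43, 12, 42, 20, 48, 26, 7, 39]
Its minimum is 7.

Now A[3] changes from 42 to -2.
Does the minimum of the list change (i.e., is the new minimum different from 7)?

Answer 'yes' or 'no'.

Old min = 7
Change: A[3] 42 -> -2
Changed element was NOT the min; min changes only if -2 < 7.
New min = -2; changed? yes

Answer: yes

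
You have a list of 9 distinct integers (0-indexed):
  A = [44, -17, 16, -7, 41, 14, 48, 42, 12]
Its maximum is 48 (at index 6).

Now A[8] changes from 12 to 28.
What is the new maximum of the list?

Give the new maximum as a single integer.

Answer: 48

Derivation:
Old max = 48 (at index 6)
Change: A[8] 12 -> 28
Changed element was NOT the old max.
  New max = max(old_max, new_val) = max(48, 28) = 48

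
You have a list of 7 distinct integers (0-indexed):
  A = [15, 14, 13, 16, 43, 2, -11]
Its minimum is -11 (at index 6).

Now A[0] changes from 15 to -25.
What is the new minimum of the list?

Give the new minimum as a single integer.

Old min = -11 (at index 6)
Change: A[0] 15 -> -25
Changed element was NOT the old min.
  New min = min(old_min, new_val) = min(-11, -25) = -25

Answer: -25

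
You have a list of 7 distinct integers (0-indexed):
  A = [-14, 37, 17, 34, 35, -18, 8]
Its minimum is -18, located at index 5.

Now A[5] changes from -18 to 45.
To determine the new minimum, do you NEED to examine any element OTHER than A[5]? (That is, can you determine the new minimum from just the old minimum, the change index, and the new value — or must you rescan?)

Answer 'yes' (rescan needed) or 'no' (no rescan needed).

Old min = -18 at index 5
Change at index 5: -18 -> 45
Index 5 WAS the min and new value 45 > old min -18. Must rescan other elements to find the new min.
Needs rescan: yes

Answer: yes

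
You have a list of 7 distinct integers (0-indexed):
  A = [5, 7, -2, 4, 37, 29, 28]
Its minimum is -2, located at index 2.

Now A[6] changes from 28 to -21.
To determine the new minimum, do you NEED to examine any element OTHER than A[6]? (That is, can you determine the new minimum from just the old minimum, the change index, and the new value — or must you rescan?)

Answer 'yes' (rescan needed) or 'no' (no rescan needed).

Old min = -2 at index 2
Change at index 6: 28 -> -21
Index 6 was NOT the min. New min = min(-2, -21). No rescan of other elements needed.
Needs rescan: no

Answer: no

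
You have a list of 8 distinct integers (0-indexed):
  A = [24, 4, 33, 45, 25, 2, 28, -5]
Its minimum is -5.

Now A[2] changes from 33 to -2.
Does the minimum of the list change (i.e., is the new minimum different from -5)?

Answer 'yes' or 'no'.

Answer: no

Derivation:
Old min = -5
Change: A[2] 33 -> -2
Changed element was NOT the min; min changes only if -2 < -5.
New min = -5; changed? no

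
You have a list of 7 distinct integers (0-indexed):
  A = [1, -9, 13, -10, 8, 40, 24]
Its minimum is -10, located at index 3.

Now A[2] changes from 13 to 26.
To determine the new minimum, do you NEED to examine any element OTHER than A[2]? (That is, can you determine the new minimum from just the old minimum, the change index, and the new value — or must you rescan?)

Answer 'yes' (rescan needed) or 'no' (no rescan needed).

Old min = -10 at index 3
Change at index 2: 13 -> 26
Index 2 was NOT the min. New min = min(-10, 26). No rescan of other elements needed.
Needs rescan: no

Answer: no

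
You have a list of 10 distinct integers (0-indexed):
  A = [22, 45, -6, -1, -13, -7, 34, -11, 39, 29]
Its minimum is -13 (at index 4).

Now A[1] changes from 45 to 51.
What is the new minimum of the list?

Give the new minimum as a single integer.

Answer: -13

Derivation:
Old min = -13 (at index 4)
Change: A[1] 45 -> 51
Changed element was NOT the old min.
  New min = min(old_min, new_val) = min(-13, 51) = -13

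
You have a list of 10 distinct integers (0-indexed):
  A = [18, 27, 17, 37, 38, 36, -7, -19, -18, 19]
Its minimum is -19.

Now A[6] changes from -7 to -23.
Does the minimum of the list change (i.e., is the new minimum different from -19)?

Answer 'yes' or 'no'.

Old min = -19
Change: A[6] -7 -> -23
Changed element was NOT the min; min changes only if -23 < -19.
New min = -23; changed? yes

Answer: yes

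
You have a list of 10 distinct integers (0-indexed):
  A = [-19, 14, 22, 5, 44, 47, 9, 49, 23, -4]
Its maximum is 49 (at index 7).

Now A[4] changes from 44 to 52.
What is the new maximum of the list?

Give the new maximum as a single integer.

Old max = 49 (at index 7)
Change: A[4] 44 -> 52
Changed element was NOT the old max.
  New max = max(old_max, new_val) = max(49, 52) = 52

Answer: 52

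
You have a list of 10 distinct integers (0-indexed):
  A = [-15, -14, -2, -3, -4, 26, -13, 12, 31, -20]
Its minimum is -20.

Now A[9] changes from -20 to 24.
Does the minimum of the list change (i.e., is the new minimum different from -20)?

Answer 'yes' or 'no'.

Answer: yes

Derivation:
Old min = -20
Change: A[9] -20 -> 24
Changed element was the min; new min must be rechecked.
New min = -15; changed? yes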